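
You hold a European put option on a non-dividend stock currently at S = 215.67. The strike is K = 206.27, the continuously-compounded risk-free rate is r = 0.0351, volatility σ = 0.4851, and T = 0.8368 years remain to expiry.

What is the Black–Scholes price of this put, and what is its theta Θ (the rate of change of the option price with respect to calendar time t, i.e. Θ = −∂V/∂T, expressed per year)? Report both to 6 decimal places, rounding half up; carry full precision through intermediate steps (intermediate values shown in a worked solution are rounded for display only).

price = 29.332121
Θ = -17.485032

σ√T = 0.4851·√0.8368 = 0.443754
d₁ = (ln(S/K) + (r+σ²/2)T) / (σ√T) = (ln(215.67/206.27) + (0.0351+0.4851²/2)·0.8368) / 0.443754 = (0.044563 + 0.127830) / 0.443754 = 0.388490
d₂ = d₁ − σ√T = 0.388490 − 0.443754 = -0.055264
e^{−rT} = e^{−0.0351·0.8368} = 0.971055
N(−d₁) = 0.348827,  N(−d₂) = 0.522036
Put price V = K·e^{−rT}·N(−d₂) − S·N(−d₁) = 104.563588 − 75.231468 = 29.332121
φ(d₁) = (1/√(2π))·e^{−d₁²/2} = 0.369945
Θ = −S·φ(d₁)·σ/(2√T) + r·K·e^{−rT}·N(−d₂) = −21.155214 + 3.670182 = -17.485032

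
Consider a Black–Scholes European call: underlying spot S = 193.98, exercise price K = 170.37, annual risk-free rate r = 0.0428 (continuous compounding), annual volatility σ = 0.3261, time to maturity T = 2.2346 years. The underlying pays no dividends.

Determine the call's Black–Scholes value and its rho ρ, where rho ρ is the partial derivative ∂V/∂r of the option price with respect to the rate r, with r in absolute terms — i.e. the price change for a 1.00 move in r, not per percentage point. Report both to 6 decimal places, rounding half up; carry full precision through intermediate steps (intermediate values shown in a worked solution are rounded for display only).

σ√T = 0.3261·√2.2346 = 0.487473
d₁ = (ln(S/K) + (r+σ²/2)T) / (σ√T) = (ln(193.98/170.37) + (0.0428+0.3261²/2)·2.2346) / 0.487473 = (0.129783 + 0.214456) / 0.487473 = 0.706169
d₂ = d₁ − σ√T = 0.706169 − 0.487473 = 0.218696
e^{−rT} = e^{−0.0428·2.2346} = 0.908790
N(d₁) = 0.759958,  N(d₂) = 0.586557
Call price V = S·N(d₁) − K·e^{−rT}·N(d₂) = 147.416746 − 90.816902 = 56.599845
ρ = K·T·e^{−rT}·N(d₂) = 202.939449

price = 56.599845
ρ = 202.939449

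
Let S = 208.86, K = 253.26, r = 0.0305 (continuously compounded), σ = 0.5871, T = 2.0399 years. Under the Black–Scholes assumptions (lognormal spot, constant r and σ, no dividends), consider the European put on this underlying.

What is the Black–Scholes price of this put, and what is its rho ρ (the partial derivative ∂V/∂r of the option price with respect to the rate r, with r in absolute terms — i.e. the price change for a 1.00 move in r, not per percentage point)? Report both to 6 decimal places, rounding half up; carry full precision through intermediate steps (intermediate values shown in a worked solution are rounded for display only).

σ√T = 0.5871·√2.0399 = 0.838526
d₁ = (ln(S/K) + (r+σ²/2)T) / (σ√T) = (ln(208.86/253.26) + (0.0305+0.5871²/2)·2.0399) / 0.838526 = (-0.192752 + 0.413780) / 0.838526 = 0.263590
d₂ = d₁ − σ√T = 0.263590 − 0.838526 = -0.574936
e^{−rT} = e^{−0.0305·2.0399} = 0.939679
N(−d₁) = 0.396048,  N(−d₂) = 0.717333
Put price V = K·e^{−rT}·N(−d₂) − S·N(−d₁) = 170.713030 − 82.718539 = 87.994491
ρ = −K·T·e^{−rT}·N(−d₂) = -348.237511

price = 87.994491
ρ = -348.237511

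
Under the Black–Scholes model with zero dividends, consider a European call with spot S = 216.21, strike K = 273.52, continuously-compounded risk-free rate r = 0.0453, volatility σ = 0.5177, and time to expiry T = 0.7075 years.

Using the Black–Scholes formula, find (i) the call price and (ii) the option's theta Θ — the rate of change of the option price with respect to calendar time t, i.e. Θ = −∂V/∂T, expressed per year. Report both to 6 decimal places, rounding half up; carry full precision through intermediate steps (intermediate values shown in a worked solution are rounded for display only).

σ√T = 0.5177·√0.7075 = 0.435453
d₁ = (ln(S/K) + (r+σ²/2)T) / (σ√T) = (ln(216.21/273.52) + (0.0453+0.5177²/2)·0.7075) / 0.435453 = (-0.235125 + 0.126859) / 0.435453 = -0.248626
d₂ = d₁ − σ√T = -0.248626 − 0.435453 = -0.684079
e^{−rT} = e^{−0.0453·0.7075} = 0.968458
N(d₁) = 0.401825,  N(d₂) = 0.246962
Call price V = S·N(d₁) − K·e^{−rT}·N(d₂) = 86.878560 − 65.418569 = 21.459991
φ(d₁) = (1/√(2π))·e^{−d₁²/2} = 0.386801
Θ = −S·φ(d₁)·σ/(2√T) − r·K·e^{−rT}·N(d₂) = −25.736401 − 2.963461 = -28.699862

price = 21.459991
Θ = -28.699862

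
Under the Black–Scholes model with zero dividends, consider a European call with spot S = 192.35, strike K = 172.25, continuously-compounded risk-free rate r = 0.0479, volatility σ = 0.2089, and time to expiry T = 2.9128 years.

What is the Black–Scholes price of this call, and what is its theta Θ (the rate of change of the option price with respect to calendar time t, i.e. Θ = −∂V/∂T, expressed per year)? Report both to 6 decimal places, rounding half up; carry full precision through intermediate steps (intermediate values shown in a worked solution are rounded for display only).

σ√T = 0.2089·√2.9128 = 0.356528
d₁ = (ln(S/K) + (r+σ²/2)T) / (σ√T) = (ln(192.35/172.25) + (0.0479+0.2089²/2)·2.9128) / 0.356528 = (0.110370 + 0.203079) / 0.356528 = 0.879170
d₂ = d₁ − σ√T = 0.879170 − 0.356528 = 0.522642
e^{−rT} = e^{−0.0479·2.9128} = 0.869773
N(d₁) = 0.810346,  N(d₂) = 0.699388
Call price V = S·N(d₁) − K·e^{−rT}·N(d₂) = 155.869971 − 104.781244 = 51.088727
φ(d₁) = (1/√(2π))·e^{−d₁²/2} = 0.271062
Θ = −S·φ(d₁)·σ/(2√T) − r·K·e^{−rT}·N(d₂) = −3.190902 − 5.019022 = -8.209923

price = 51.088727
Θ = -8.209923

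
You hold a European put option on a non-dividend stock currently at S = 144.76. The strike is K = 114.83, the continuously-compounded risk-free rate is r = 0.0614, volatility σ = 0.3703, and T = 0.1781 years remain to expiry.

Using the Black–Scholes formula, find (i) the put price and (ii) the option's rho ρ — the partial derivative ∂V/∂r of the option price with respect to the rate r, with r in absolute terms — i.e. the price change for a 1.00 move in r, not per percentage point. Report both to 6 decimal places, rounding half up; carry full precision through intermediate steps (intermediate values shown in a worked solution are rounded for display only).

σ√T = 0.3703·√0.1781 = 0.156274
d₁ = (ln(S/K) + (r+σ²/2)T) / (σ√T) = (ln(144.76/114.83) + (0.0614+0.3703²/2)·0.1781) / 0.156274 = (0.231624 + 0.023146) / 0.156274 = 1.630285
d₂ = d₁ − σ√T = 1.630285 − 0.156274 = 1.474011
e^{−rT} = e^{−0.0614·0.1781} = 0.989124
N(−d₁) = 0.051521,  N(−d₂) = 0.070239
Put price V = K·e^{−rT}·N(−d₂) − S·N(−d₁) = 7.977860 − 7.458133 = 0.519728
ρ = −K·T·e^{−rT}·N(−d₂) = -1.420857

price = 0.519728
ρ = -1.420857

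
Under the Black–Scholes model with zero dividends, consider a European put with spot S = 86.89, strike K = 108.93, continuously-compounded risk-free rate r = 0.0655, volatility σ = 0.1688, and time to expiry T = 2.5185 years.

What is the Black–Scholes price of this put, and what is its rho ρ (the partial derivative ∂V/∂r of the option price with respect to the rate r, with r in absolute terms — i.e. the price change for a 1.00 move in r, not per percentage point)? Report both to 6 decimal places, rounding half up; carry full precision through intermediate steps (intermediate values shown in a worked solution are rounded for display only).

σ√T = 0.1688·√2.5185 = 0.267882
d₁ = (ln(S/K) + (r+σ²/2)T) / (σ√T) = (ln(86.89/108.93) + (0.0655+0.1688²/2)·2.5185) / 0.267882 = (-0.226063 + 0.200842) / 0.267882 = -0.094147
d₂ = d₁ − σ√T = -0.094147 − 0.267882 = -0.362029
e^{−rT} = e^{−0.0655·2.5185} = 0.847926
N(−d₁) = 0.537504,  N(−d₂) = 0.641335
Put price V = K·e^{−rT}·N(−d₂) − S·N(−d₁) = 59.236645 − 46.703722 = 12.532922
ρ = −K·T·e^{−rT}·N(−d₂) = -149.187489

price = 12.532922
ρ = -149.187489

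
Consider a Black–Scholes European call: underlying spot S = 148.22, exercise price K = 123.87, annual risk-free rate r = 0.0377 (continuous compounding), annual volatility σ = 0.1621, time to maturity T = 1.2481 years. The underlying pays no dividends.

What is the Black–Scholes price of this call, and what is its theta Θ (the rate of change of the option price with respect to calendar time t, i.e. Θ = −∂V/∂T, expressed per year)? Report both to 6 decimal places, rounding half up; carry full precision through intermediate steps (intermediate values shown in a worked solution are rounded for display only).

price = 31.250488
Θ = -5.652166

σ√T = 0.1621·√1.2481 = 0.181096
d₁ = (ln(S/K) + (r+σ²/2)T) / (σ√T) = (ln(148.22/123.87) + (0.0377+0.1621²/2)·1.2481) / 0.181096 = (0.179465 + 0.063451) / 0.181096 = 1.341371
d₂ = d₁ − σ√T = 1.341371 − 0.181096 = 1.160275
e^{−rT} = e^{−0.0377·1.2481} = 0.954036
N(d₁) = 0.910100,  N(d₂) = 0.877032
Call price V = S·N(d₁) − K·e^{−rT}·N(d₂) = 134.895008 − 103.644520 = 31.250488
φ(d₁) = (1/√(2π))·e^{−d₁²/2} = 0.162257
Θ = −S·φ(d₁)·σ/(2√T) − r·K·e^{−rT}·N(d₂) = −1.744768 − 3.907398 = -5.652166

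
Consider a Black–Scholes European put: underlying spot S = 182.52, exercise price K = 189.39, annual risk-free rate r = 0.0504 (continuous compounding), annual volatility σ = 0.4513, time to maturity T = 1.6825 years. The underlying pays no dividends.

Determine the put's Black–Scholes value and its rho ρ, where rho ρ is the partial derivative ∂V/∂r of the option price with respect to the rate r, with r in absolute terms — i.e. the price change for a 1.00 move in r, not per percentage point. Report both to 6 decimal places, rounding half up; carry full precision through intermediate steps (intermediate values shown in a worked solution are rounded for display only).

σ√T = 0.4513·√1.6825 = 0.585387
d₁ = (ln(S/K) + (r+σ²/2)T) / (σ√T) = (ln(182.52/189.39) + (0.0504+0.4513²/2)·1.6825) / 0.585387 = (-0.036949 + 0.256137) / 0.585387 = 0.374433
d₂ = d₁ − σ√T = 0.374433 − 0.585387 = -0.210954
e^{−rT} = e^{−0.0504·1.6825} = 0.918698
N(−d₁) = 0.354041,  N(−d₂) = 0.583538
Put price V = K·e^{−rT}·N(−d₂) − S·N(−d₁) = 101.531096 − 64.619572 = 36.911524
ρ = −K·T·e^{−rT}·N(−d₂) = -170.826070

price = 36.911524
ρ = -170.826070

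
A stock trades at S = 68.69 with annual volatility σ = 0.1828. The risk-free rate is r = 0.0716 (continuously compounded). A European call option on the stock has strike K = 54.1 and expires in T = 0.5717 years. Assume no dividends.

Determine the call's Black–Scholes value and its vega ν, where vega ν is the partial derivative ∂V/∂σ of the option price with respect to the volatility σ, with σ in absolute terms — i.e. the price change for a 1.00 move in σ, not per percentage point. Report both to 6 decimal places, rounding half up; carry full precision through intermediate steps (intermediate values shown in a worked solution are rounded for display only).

price = 16.825449
ν = 2.319286

σ√T = 0.1828·√0.5717 = 0.138217
d₁ = (ln(S/K) + (r+σ²/2)T) / (σ√T) = (ln(68.69/54.1) + (0.0716+0.1828²/2)·0.5717) / 0.138217 = (0.238769 + 0.050486) / 0.138217 = 2.092766
d₂ = d₁ − σ√T = 2.092766 − 0.138217 = 1.954550
e^{−rT} = e^{−0.0716·0.5717} = 0.959893
N(d₁) = 0.981815,  N(d₂) = 0.974682
Call price V = S·N(d₁) − K·e^{−rT}·N(d₂) = 67.440871 − 50.615422 = 16.825449
φ(d₁) = (1/√(2π))·e^{−d₁²/2} = 0.044656
ν = S·φ(d₁)·√T = 2.319286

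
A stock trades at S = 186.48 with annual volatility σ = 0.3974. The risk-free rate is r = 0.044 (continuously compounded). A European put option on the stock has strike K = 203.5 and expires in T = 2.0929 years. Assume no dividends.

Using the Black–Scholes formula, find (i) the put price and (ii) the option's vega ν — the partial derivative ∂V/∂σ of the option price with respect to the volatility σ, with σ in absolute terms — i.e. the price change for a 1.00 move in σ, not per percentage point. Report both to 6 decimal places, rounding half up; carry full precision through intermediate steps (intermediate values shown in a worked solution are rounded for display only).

price = 41.648806
ν = 103.021563

σ√T = 0.3974·√2.0929 = 0.574913
d₁ = (ln(S/K) + (r+σ²/2)T) / (σ√T) = (ln(186.48/203.5) + (0.044+0.3974²/2)·2.0929) / 0.574913 = (-0.087342 + 0.257350) / 0.574913 = 0.295711
d₂ = d₁ − σ√T = 0.295711 − 0.574913 = -0.279202
e^{−rT} = e^{−0.044·2.0929} = 0.912025
N(−d₁) = 0.383725,  N(−d₂) = 0.609955
Put price V = K·e^{−rT}·N(−d₂) − S·N(−d₁) = 113.205923 − 71.557117 = 41.648806
φ(d₁) = (1/√(2π))·e^{−d₁²/2} = 0.381875
ν = S·φ(d₁)·√T = 103.021563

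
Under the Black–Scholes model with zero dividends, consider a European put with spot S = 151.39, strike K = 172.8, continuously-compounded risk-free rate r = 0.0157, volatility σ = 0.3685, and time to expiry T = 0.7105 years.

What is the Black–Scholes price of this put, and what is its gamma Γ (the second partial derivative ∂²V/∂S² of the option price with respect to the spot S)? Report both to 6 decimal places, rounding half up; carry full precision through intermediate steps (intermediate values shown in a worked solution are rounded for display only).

price = 31.112993
Γ = 0.008254

σ√T = 0.3685·√0.7105 = 0.310613
d₁ = (ln(S/K) + (r+σ²/2)T) / (σ√T) = (ln(151.39/172.8) + (0.0157+0.3685²/2)·0.7105) / 0.310613 = (-0.132276 + 0.059395) / 0.310613 = -0.234635
d₂ = d₁ − σ√T = -0.234635 − 0.310613 = -0.545247
e^{−rT} = e^{−0.0157·0.7105} = 0.988907
N(−d₁) = 0.592754,  N(−d₂) = 0.707208
Put price V = K·e^{−rT}·N(−d₂) − S·N(−d₁) = 120.849990 − 89.736998 = 31.112993
φ(d₁) = (1/√(2π))·e^{−d₁²/2} = 0.388110
Γ = φ(d₁) / (S·σ·√T) = 0.008254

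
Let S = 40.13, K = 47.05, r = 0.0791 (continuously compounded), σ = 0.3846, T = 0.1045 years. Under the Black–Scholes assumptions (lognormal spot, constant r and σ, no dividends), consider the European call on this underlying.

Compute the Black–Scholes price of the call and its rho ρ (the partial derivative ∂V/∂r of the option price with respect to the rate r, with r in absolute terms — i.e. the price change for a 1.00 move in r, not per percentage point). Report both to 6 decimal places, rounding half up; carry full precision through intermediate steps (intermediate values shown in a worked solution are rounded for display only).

price = 0.293435
ρ = 0.493035

σ√T = 0.3846·√0.1045 = 0.124328
d₁ = (ln(S/K) + (r+σ²/2)T) / (σ√T) = (ln(40.13/47.05) + (0.0791+0.3846²/2)·0.1045) / 0.124328 = (-0.159087 + 0.015995) / 0.124328 = -1.150928
d₂ = d₁ − σ√T = -1.150928 − 0.124328 = -1.275255
e^{−rT} = e^{−0.0791·0.1045} = 0.991768
N(d₁) = 0.124881,  N(d₂) = 0.101109
Call price V = S·N(d₁) − K·e^{−rT}·N(d₂) = 5.011473 − 4.718038 = 0.293435
ρ = K·T·e^{−rT}·N(d₂) = 0.493035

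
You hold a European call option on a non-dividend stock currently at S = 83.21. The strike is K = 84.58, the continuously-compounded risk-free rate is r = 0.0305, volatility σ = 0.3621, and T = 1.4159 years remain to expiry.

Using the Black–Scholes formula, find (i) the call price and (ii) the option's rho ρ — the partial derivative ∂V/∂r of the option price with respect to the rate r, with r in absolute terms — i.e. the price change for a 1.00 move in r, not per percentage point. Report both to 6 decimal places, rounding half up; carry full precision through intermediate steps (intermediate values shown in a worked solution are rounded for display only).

σ√T = 0.3621·√1.4159 = 0.430869
d₁ = (ln(S/K) + (r+σ²/2)T) / (σ√T) = (ln(83.21/84.58) + (0.0305+0.3621²/2)·1.4159) / 0.430869 = (-0.016330 + 0.136009) / 0.430869 = 0.277761
d₂ = d₁ − σ√T = 0.277761 − 0.430869 = -0.153108
e^{−rT} = e^{−0.0305·1.4159} = 0.957734
N(d₁) = 0.609402,  N(d₂) = 0.439157
Call price V = S·N(d₁) − K·e^{−rT}·N(d₂) = 50.708350 − 35.573964 = 15.134386
ρ = K·T·e^{−rT}·N(d₂) = 50.369175

price = 15.134386
ρ = 50.369175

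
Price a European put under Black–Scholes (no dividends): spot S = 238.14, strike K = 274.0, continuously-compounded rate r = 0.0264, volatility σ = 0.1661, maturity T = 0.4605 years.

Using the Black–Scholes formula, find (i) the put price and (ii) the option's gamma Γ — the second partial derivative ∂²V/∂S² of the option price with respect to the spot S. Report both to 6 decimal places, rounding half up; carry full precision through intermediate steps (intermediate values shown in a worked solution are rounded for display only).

price = 34.372952
Γ = 0.008293

σ√T = 0.1661·√0.4605 = 0.112716
d₁ = (ln(S/K) + (r+σ²/2)T) / (σ√T) = (ln(238.14/274.0) + (0.0264+0.1661²/2)·0.4605) / 0.112716 = (-0.140269 + 0.018510) / 0.112716 = -1.080238
d₂ = d₁ − σ√T = -1.080238 − 0.112716 = -1.192953
e^{−rT} = e^{−0.0264·0.4605} = 0.987916
N(−d₁) = 0.859982,  N(−d₂) = 0.883556
Put price V = K·e^{−rT}·N(−d₂) − S·N(−d₁) = 239.169022 − 204.796071 = 34.372952
φ(d₁) = (1/√(2π))·e^{−d₁²/2} = 0.222596
Γ = φ(d₁) / (S·σ·√T) = 0.008293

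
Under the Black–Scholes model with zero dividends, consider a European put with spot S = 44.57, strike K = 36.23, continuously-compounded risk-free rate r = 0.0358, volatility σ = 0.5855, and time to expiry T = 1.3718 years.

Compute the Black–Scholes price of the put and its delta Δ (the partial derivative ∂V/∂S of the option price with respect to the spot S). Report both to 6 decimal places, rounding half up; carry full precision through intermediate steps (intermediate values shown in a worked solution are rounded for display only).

price = 6.267895
Δ = -0.236810

σ√T = 0.5855·√1.3718 = 0.685760
d₁ = (ln(S/K) + (r+σ²/2)T) / (σ√T) = (ln(44.57/36.23) + (0.0358+0.5855²/2)·1.3718) / 0.685760 = (0.207173 + 0.284244) / 0.685760 = 0.716602
d₂ = d₁ − σ√T = 0.716602 − 0.685760 = 0.030842
e^{−rT} = e^{−0.0358·1.3718} = 0.952076
N(−d₁) = 0.236810,  N(−d₂) = 0.487698
Put price V = K·e^{−rT}·N(−d₂) − S·N(−d₁) = 16.822504 − 10.554609 = 6.267895
Δ = −N(−d₁) = -0.236810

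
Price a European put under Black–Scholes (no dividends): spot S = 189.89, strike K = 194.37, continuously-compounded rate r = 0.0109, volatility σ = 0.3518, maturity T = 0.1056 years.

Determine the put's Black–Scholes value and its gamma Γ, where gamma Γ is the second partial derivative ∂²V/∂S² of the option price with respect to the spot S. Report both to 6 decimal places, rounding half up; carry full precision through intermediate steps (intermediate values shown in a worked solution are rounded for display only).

σ√T = 0.3518·√0.1056 = 0.114321
d₁ = (ln(S/K) + (r+σ²/2)T) / (σ√T) = (ln(189.89/194.37) + (0.0109+0.3518²/2)·0.1056) / 0.114321 = (-0.023319 + 0.007686) / 0.114321 = -0.136745
d₂ = d₁ − σ√T = -0.136745 − 0.114321 = -0.251066
e^{−rT} = e^{−0.0109·0.1056} = 0.998850
N(−d₁) = 0.554384,  N(−d₂) = 0.599119
Put price V = K·e^{−rT}·N(−d₂) − S·N(−d₁) = 116.316711 − 105.271926 = 11.044784
φ(d₁) = (1/√(2π))·e^{−d₁²/2} = 0.395230
Γ = φ(d₁) / (S·σ·√T) = 0.018206

price = 11.044784
Γ = 0.018206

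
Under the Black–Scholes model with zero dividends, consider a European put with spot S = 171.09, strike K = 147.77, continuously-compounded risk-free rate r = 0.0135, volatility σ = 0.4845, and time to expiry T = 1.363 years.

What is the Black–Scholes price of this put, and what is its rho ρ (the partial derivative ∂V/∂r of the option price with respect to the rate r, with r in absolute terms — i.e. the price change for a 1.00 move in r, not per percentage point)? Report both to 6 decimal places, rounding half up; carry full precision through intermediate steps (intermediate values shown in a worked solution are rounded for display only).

σ√T = 0.4845·√1.363 = 0.565642
d₁ = (ln(S/K) + (r+σ²/2)T) / (σ√T) = (ln(171.09/147.77) + (0.0135+0.4845²/2)·1.363) / 0.565642 = (0.146533 + 0.178376) / 0.565642 = 0.574407
d₂ = d₁ − σ√T = 0.574407 − 0.565642 = 0.008765
e^{−rT} = e^{−0.0135·1.363} = 0.981768
N(−d₁) = 0.282846,  N(−d₂) = 0.496503
Put price V = K·e^{−rT}·N(−d₂) − S·N(−d₁) = 72.030638 − 48.392165 = 23.638473
ρ = −K·T·e^{−rT}·N(−d₂) = -98.177759

price = 23.638473
ρ = -98.177759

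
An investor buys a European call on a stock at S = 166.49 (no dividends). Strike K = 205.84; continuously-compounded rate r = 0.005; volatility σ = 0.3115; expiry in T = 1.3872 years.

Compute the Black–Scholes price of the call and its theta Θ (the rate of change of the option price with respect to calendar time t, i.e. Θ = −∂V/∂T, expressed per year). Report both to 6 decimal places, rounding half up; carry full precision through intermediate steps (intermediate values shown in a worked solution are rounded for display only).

σ√T = 0.3115·√1.3872 = 0.366883
d₁ = (ln(S/K) + (r+σ²/2)T) / (σ√T) = (ln(166.49/205.84) + (0.005+0.3115²/2)·1.3872) / 0.366883 = (-0.212164 + 0.074238) / 0.366883 = -0.375941
d₂ = d₁ − σ√T = -0.375941 − 0.366883 = -0.742824
e^{−rT} = e^{−0.005·1.3872} = 0.993088
N(d₁) = 0.353480,  N(d₂) = 0.228794
Call price V = S·N(d₁) − K·e^{−rT}·N(d₂) = 58.850950 − 46.769463 = 12.081487
φ(d₁) = (1/√(2π))·e^{−d₁²/2} = 0.371724
Θ = −S·φ(d₁)·σ/(2√T) − r·K·e^{−rT}·N(d₂) = −8.184025 − 0.233847 = -8.417873

price = 12.081487
Θ = -8.417873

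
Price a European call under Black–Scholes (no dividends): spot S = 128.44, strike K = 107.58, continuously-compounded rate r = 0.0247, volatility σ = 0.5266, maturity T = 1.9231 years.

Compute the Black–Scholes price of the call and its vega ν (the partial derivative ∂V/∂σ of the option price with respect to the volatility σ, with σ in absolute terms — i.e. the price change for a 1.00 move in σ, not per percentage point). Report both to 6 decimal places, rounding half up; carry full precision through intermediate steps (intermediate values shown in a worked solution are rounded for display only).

price = 47.316994
ν = 56.662777

σ√T = 0.5266·√1.9231 = 0.730267
d₁ = (ln(S/K) + (r+σ²/2)T) / (σ√T) = (ln(128.44/107.58) + (0.0247+0.5266²/2)·1.9231) / 0.730267 = (0.177227 + 0.314146) / 0.730267 = 0.672867
d₂ = d₁ − σ√T = 0.672867 − 0.730267 = -0.057400
e^{−rT} = e^{−0.0247·1.9231} = 0.953610
N(d₁) = 0.749484,  N(d₂) = 0.477113
Call price V = S·N(d₁) − K·e^{−rT}·N(d₂) = 96.263735 − 48.946741 = 47.316994
φ(d₁) = (1/√(2π))·e^{−d₁²/2} = 0.318124
ν = S·φ(d₁)·√T = 56.662777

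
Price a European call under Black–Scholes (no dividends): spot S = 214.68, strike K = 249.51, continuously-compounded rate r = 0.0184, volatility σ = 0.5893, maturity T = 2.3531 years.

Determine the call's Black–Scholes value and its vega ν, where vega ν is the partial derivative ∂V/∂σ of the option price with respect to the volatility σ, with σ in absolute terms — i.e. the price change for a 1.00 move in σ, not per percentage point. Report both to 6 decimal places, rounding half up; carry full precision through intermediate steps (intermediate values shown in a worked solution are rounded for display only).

price = 67.481145
ν = 124.268533

σ√T = 0.5893·√2.3531 = 0.903975
d₁ = (ln(S/K) + (r+σ²/2)T) / (σ√T) = (ln(214.68/249.51) + (0.0184+0.5893²/2)·2.3531) / 0.903975 = (-0.150350 + 0.451883) / 0.903975 = 0.333563
d₂ = d₁ − σ√T = 0.333563 − 0.903975 = -0.570413
e^{−rT} = e^{−0.0184·2.3531} = 0.957627
N(d₁) = 0.630645,  N(d₂) = 0.284199
Call price V = S·N(d₁) − K·e^{−rT}·N(d₂) = 135.386906 − 67.905761 = 67.481145
φ(d₁) = (1/√(2π))·e^{−d₁²/2} = 0.377354
ν = S·φ(d₁)·√T = 124.268533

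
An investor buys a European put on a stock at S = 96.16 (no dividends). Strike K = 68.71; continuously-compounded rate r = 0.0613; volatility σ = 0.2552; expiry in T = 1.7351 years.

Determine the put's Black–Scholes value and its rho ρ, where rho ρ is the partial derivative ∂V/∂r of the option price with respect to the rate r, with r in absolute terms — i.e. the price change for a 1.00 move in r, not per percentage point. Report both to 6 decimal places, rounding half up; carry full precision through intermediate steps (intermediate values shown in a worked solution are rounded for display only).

σ√T = 0.2552·√1.7351 = 0.336158
d₁ = (ln(S/K) + (r+σ²/2)T) / (σ√T) = (ln(96.16/68.71) + (0.0613+0.2552²/2)·1.7351) / 0.336158 = (0.336119 + 0.162863) / 0.336158 = 1.484367
d₂ = d₁ − σ√T = 1.484367 − 0.336158 = 1.148210
e^{−rT} = e^{−0.0613·1.7351} = 0.899099
N(−d₁) = 0.068856,  N(−d₂) = 0.125441
Put price V = K·e^{−rT}·N(−d₂) − S·N(−d₁) = 7.749385 − 6.621170 = 1.128215
ρ = −K·T·e^{−rT}·N(−d₂) = -13.445958

price = 1.128215
ρ = -13.445958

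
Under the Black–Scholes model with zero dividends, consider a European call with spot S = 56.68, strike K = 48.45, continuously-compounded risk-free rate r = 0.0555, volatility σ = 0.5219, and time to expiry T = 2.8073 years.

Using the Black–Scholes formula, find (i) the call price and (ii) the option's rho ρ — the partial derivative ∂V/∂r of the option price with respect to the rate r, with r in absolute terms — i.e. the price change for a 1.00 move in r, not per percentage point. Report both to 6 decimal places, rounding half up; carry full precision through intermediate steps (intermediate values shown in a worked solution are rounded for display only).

price = 25.172436
ρ = 54.501683

σ√T = 0.5219·√2.8073 = 0.874443
d₁ = (ln(S/K) + (r+σ²/2)T) / (σ√T) = (ln(56.68/48.45) + (0.0555+0.5219²/2)·2.8073) / 0.874443 = (0.156889 + 0.538131) / 0.874443 = 0.794814
d₂ = d₁ − σ√T = 0.794814 − 0.874443 = -0.079629
e^{−rT} = e^{−0.0555·2.8073} = 0.855726
N(d₁) = 0.786639,  N(d₂) = 0.468266
Call price V = S·N(d₁) − K·e^{−rT}·N(d₂) = 44.586707 − 19.414271 = 25.172436
ρ = K·T·e^{−rT}·N(d₂) = 54.501683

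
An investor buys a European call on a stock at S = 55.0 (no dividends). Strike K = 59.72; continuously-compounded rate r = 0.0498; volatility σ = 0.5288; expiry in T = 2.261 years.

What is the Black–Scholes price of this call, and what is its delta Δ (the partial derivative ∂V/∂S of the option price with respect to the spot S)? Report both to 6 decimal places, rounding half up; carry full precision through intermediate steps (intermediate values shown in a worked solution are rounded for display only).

σ√T = 0.5288·√2.261 = 0.795137
d₁ = (ln(S/K) + (r+σ²/2)T) / (σ√T) = (ln(55.0/59.72) + (0.0498+0.5288²/2)·2.261) / 0.795137 = (-0.082334 + 0.428719) / 0.795137 = 0.435630
d₂ = d₁ − σ√T = 0.435630 − 0.795137 = -0.359507
e^{−rT} = e^{−0.0498·2.261} = 0.893510
N(d₁) = 0.668447,  N(d₂) = 0.359608
Call price V = S·N(d₁) − K·e^{−rT}·N(d₂) = 36.764601 − 19.188830 = 17.575771
Δ = N(d₁) = 0.668447

price = 17.575771
Δ = 0.668447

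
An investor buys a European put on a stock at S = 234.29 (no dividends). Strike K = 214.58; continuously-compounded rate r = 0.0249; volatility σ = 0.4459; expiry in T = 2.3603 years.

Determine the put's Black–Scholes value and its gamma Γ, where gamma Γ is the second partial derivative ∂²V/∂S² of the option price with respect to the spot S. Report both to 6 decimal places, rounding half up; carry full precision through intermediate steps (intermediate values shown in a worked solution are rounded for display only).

price = 43.819406
Γ = 0.002129

σ√T = 0.4459·√2.3603 = 0.685048
d₁ = (ln(S/K) + (r+σ²/2)T) / (σ√T) = (ln(234.29/214.58) + (0.0249+0.4459²/2)·2.3603) / 0.685048 = (0.087877 + 0.293417) / 0.685048 = 0.556594
d₂ = d₁ − σ√T = 0.556594 − 0.685048 = -0.128454
e^{−rT} = e^{−0.0249·2.3603} = 0.942922
N(−d₁) = 0.288902,  N(−d₂) = 0.551105
Put price V = K·e^{−rT}·N(−d₂) − S·N(−d₁) = 111.506321 − 67.686915 = 43.819406
φ(d₁) = (1/√(2π))·e^{−d₁²/2} = 0.341695
Γ = φ(d₁) / (S·σ·√T) = 0.002129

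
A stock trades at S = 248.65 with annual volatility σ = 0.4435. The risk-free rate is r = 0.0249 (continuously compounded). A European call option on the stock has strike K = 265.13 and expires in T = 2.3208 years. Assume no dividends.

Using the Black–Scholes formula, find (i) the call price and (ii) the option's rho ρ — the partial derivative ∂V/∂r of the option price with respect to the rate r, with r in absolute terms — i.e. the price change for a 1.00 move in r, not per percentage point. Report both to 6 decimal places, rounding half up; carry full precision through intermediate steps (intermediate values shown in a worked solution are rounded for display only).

σ√T = 0.4435·√2.3208 = 0.675636
d₁ = (ln(S/K) + (r+σ²/2)T) / (σ√T) = (ln(248.65/265.13) + (0.0249+0.4435²/2)·2.3208) / 0.675636 = (-0.064174 + 0.286030) / 0.675636 = 0.328366
d₂ = d₁ − σ√T = 0.328366 − 0.675636 = -0.347270
e^{−rT} = e^{−0.0249·2.3208} = 0.943850
N(d₁) = 0.628682,  N(d₂) = 0.364194
Call price V = S·N(d₁) − K·e^{−rT}·N(d₂) = 156.321894 − 91.137079 = 65.184815
ρ = K·T·e^{−rT}·N(d₂) = 211.510933

price = 65.184815
ρ = 211.510933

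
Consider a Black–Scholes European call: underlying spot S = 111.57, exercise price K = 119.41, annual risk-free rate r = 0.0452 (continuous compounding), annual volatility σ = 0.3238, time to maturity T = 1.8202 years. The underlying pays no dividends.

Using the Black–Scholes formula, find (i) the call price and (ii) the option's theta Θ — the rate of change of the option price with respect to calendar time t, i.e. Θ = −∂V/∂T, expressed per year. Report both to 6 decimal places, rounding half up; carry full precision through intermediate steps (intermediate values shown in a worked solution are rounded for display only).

σ√T = 0.3238·√1.8202 = 0.436854
d₁ = (ln(S/K) + (r+σ²/2)T) / (σ√T) = (ln(111.57/119.41) + (0.0452+0.3238²/2)·1.8202) / 0.436854 = (-0.067911 + 0.177694) / 0.436854 = 0.251304
d₂ = d₁ − σ√T = 0.251304 − 0.436854 = -0.185550
e^{−rT} = e^{−0.0452·1.8202} = 0.921020
N(d₁) = 0.599210,  N(d₂) = 0.426399
Call price V = S·N(d₁) − K·e^{−rT}·N(d₂) = 66.853896 − 46.894921 = 19.958975
φ(d₁) = (1/√(2π))·e^{−d₁²/2} = 0.386542
Θ = −S·φ(d₁)·σ/(2√T) − r·K·e^{−rT}·N(d₂) = −5.175248 − 2.119650 = -7.294899

price = 19.958975
Θ = -7.294899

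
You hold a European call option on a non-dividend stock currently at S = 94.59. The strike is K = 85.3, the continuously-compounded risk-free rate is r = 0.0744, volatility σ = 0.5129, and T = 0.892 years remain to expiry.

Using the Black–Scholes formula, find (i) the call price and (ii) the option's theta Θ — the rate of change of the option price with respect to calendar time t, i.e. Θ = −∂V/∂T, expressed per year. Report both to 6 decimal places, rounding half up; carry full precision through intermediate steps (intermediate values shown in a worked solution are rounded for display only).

price = 25.064719
Θ = -11.821640

σ√T = 0.5129·√0.892 = 0.484412
d₁ = (ln(S/K) + (r+σ²/2)T) / (σ√T) = (ln(94.59/85.3) + (0.0744+0.5129²/2)·0.892) / 0.484412 = (0.103377 + 0.183692) / 0.484412 = 0.592614
d₂ = d₁ − σ√T = 0.592614 − 0.484412 = 0.108202
e^{−rT} = e^{−0.0744·0.892} = 0.935789
N(d₁) = 0.723280,  N(d₂) = 0.543082
Call price V = S·N(d₁) − K·e^{−rT}·N(d₂) = 68.415094 − 43.350376 = 25.064719
φ(d₁) = (1/√(2π))·e^{−d₁²/2} = 0.334695
Θ = −S·φ(d₁)·σ/(2√T) − r·K·e^{−rT}·N(d₂) = −8.596372 − 3.225268 = -11.821640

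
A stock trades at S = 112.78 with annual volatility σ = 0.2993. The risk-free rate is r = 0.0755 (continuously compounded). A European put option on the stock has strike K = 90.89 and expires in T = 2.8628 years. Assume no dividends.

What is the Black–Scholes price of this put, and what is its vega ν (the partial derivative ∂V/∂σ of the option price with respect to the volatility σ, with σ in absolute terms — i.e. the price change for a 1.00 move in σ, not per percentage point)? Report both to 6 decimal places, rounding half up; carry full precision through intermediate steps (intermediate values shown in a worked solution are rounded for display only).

σ√T = 0.2993·√2.8628 = 0.506410
d₁ = (ln(S/K) + (r+σ²/2)T) / (σ√T) = (ln(112.78/90.89) + (0.0755+0.2993²/2)·2.8628) / 0.506410 = (0.215789 + 0.344367) / 0.506410 = 1.106131
d₂ = d₁ − σ√T = 1.106131 − 0.506410 = 0.599721
e^{−rT} = e^{−0.0755·2.8628} = 0.805621
N(−d₁) = 0.134335,  N(−d₂) = 0.274346
Put price V = K·e^{−rT}·N(−d₂) − S·N(−d₁) = 20.088412 − 15.150281 = 4.938131
φ(d₁) = (1/√(2π))·e^{−d₁²/2} = 0.216384
ν = S·φ(d₁)·√T = 41.290696

price = 4.938131
ν = 41.290696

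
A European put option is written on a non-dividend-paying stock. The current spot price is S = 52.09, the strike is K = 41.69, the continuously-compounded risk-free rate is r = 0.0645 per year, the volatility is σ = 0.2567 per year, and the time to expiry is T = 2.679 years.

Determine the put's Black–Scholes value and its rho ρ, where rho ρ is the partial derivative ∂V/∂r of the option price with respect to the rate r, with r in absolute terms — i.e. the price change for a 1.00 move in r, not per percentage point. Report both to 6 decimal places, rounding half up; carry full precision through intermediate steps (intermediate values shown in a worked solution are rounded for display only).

price = 1.648291
ρ = -21.828978

σ√T = 0.2567·√2.679 = 0.420158
d₁ = (ln(S/K) + (r+σ²/2)T) / (σ√T) = (ln(52.09/41.69) + (0.0645+0.2567²/2)·2.679) / 0.420158 = (0.222712 + 0.261062) / 0.420158 = 1.151409
d₂ = d₁ − σ√T = 1.151409 − 0.420158 = 0.731252
e^{−rT} = e^{−0.0645·2.679} = 0.841310
N(−d₁) = 0.124782,  N(−d₂) = 0.232313
Put price V = K·e^{−rT}·N(−d₂) − S·N(−d₁) = 8.148181 − 6.499891 = 1.648291
ρ = −K·T·e^{−rT}·N(−d₂) = -21.828978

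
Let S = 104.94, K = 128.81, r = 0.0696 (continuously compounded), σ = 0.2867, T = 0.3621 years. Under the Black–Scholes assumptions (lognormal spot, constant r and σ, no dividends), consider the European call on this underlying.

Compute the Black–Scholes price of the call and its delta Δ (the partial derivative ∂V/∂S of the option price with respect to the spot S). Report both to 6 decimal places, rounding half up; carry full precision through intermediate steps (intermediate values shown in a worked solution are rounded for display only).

price = 1.519089
Δ = 0.169630

σ√T = 0.2867·√0.3621 = 0.172521
d₁ = (ln(S/K) + (r+σ²/2)T) / (σ√T) = (ln(104.94/128.81) + (0.0696+0.2867²/2)·0.3621) / 0.172521 = (-0.204950 + 0.040084) / 0.172521 = -0.955627
d₂ = d₁ − σ√T = -0.955627 − 0.172521 = -1.128148
e^{−rT} = e^{−0.0696·0.3621} = 0.975113
N(d₁) = 0.169630,  N(d₂) = 0.129629
Call price V = S·N(d₁) − K·e^{−rT}·N(d₂) = 17.801000 − 16.281910 = 1.519089
Δ = N(d₁) = 0.169630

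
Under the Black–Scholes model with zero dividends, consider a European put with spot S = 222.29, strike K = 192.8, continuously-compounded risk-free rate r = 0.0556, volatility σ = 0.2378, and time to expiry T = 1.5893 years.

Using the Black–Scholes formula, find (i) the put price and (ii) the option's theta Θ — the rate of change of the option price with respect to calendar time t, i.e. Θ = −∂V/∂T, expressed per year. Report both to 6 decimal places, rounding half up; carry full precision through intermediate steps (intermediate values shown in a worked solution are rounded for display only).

price = 7.480245
Θ = -2.853389

σ√T = 0.2378·√1.5893 = 0.299788
d₁ = (ln(S/K) + (r+σ²/2)T) / (σ√T) = (ln(222.29/192.8) + (0.0556+0.2378²/2)·1.5893) / 0.299788 = (0.142329 + 0.133302) / 0.299788 = 0.919419
d₂ = d₁ − σ√T = 0.919419 − 0.299788 = 0.619630
e^{−rT} = e^{−0.0556·1.5893} = 0.915427
N(−d₁) = 0.178938,  N(−d₂) = 0.267751
Put price V = K·e^{−rT}·N(−d₂) − S·N(−d₁) = 47.256436 − 39.776190 = 7.480245
φ(d₁) = (1/√(2π))·e^{−d₁²/2} = 0.261426
Θ = −S·φ(d₁)·σ/(2√T) + r·K·e^{−rT}·N(−d₂) = −5.480846 + 2.627458 = -2.853389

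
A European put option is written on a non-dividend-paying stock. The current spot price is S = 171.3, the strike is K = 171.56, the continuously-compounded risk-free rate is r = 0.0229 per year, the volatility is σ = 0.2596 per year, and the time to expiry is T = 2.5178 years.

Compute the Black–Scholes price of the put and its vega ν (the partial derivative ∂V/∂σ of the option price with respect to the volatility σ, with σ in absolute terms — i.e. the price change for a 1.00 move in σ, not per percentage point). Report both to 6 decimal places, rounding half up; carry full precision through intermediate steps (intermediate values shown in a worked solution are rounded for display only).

price = 22.762014
ν = 102.268595

σ√T = 0.2596·√2.5178 = 0.411922
d₁ = (ln(S/K) + (r+σ²/2)T) / (σ√T) = (ln(171.3/171.56) + (0.0229+0.2596²/2)·2.5178) / 0.411922 = (-0.001517 + 0.142498) / 0.411922 = 0.342251
d₂ = d₁ − σ√T = 0.342251 − 0.411922 = -0.069671
e^{−rT} = e^{−0.0229·2.5178} = 0.943973
N(−d₁) = 0.366081,  N(−d₂) = 0.527772
Put price V = K·e^{−rT}·N(−d₂) − S·N(−d₁) = 85.471668 − 62.709654 = 22.762014
φ(d₁) = (1/√(2π))·e^{−d₁²/2} = 0.376248
ν = S·φ(d₁)·√T = 102.268595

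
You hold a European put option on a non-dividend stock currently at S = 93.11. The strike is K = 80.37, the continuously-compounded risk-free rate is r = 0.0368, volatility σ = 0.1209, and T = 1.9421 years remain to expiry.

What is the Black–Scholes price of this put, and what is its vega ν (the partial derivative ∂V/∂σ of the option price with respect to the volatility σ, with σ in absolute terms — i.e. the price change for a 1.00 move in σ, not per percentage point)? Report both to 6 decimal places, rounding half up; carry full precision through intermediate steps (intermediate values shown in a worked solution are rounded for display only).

price = 0.642108
ν = 19.927887

σ√T = 0.1209·√1.9421 = 0.168485
d₁ = (ln(S/K) + (r+σ²/2)T) / (σ√T) = (ln(93.11/80.37) + (0.0368+0.1209²/2)·1.9421) / 0.168485 = (0.147141 + 0.085663) / 0.168485 = 1.381744
d₂ = d₁ − σ√T = 1.381744 − 0.168485 = 1.213258
e^{−rT} = e^{−0.0368·1.9421} = 0.931025
N(−d₁) = 0.083525,  N(−d₂) = 0.112516
Put price V = K·e^{−rT}·N(−d₂) − S·N(−d₁) = 8.419139 − 7.777031 = 0.642108
φ(d₁) = (1/√(2π))·e^{−d₁²/2} = 0.153578
ν = S·φ(d₁)·√T = 19.927887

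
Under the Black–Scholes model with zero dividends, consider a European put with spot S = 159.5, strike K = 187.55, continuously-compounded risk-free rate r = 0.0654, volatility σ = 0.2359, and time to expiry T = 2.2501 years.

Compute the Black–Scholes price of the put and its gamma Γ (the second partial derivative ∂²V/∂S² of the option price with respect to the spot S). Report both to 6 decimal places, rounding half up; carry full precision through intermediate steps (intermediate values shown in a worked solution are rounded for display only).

σ√T = 0.2359·√2.2501 = 0.353858
d₁ = (ln(S/K) + (r+σ²/2)T) / (σ√T) = (ln(159.5/187.55) + (0.0654+0.2359²/2)·2.2501) / 0.353858 = (-0.162002 + 0.209764) / 0.353858 = 0.134977
d₂ = d₁ − σ√T = 0.134977 − 0.353858 = -0.218881
e^{−rT} = e^{−0.0654·2.2501} = 0.863159
N(−d₁) = 0.446315,  N(−d₂) = 0.586629
Put price V = K·e^{−rT}·N(−d₂) − S·N(−d₁) = 94.966625 − 71.187246 = 23.779379
φ(d₁) = (1/√(2π))·e^{−d₁²/2} = 0.395325
Γ = φ(d₁) / (S·σ·√T) = 0.007004

price = 23.779379
Γ = 0.007004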